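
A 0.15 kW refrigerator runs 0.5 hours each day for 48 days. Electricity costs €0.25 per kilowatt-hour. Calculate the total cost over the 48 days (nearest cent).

€0.90

Runtime = 0.5 h/day × 48 days = 24 h
Energy = 0.15 kW × 24 h = 3.6 kWh
Cost = 3.6 kWh × €0.25/kWh = €0.90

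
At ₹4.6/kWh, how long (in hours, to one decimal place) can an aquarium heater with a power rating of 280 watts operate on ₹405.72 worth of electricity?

315.0 h

Energy available = ₹405.72 ÷ ₹4.6/kWh = 88.2 kWh
Hours = 88.2 kWh ÷ 0.28 kW = 315.0 h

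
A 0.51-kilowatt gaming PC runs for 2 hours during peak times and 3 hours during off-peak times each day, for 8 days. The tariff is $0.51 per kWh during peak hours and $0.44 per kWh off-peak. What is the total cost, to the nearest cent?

Peak energy = 0.51 kW × 2 h × 8 = 8.16 kWh
Off-peak energy = 0.51 kW × 3 h × 8 = 12.24 kWh
Cost = 8.16 × $0.51 + 12.24 × $0.44 = $4.1616 + $5.3856 = $9.55

$9.55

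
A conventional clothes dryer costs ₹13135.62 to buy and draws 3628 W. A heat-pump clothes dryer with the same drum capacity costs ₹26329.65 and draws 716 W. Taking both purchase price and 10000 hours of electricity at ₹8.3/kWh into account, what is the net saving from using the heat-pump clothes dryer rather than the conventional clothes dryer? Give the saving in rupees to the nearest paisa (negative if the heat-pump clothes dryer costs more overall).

₹228501.97

conventional clothes dryer: ₹13135.62 + (3628/1000) kW × 10000 h × ₹8.3 = ₹13135.62 + ₹301124 = ₹314259.62
heat-pump clothes dryer: ₹26329.65 + (716/1000) kW × 10000 h × ₹8.3 = ₹26329.65 + ₹59428 = ₹85757.65
Saving = ₹314259.62 − ₹85757.65 = ₹228501.97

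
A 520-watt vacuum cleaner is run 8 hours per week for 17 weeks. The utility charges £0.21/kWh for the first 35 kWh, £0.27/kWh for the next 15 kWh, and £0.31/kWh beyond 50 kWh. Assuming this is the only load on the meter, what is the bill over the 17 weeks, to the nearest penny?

£17.82

Runtime = 8 h/week × 17 weeks = 136 h
Energy = 0.52 kW × 136 h = 70.72 kWh
Tier 1 (0–35 kWh): 35 × £0.21 = £7.35
Tier 2 (35–50 kWh): 15 × £0.27 = £4.05
Above 50 kWh: 20.72 × £0.31 = £6.4232
Bill = £17.82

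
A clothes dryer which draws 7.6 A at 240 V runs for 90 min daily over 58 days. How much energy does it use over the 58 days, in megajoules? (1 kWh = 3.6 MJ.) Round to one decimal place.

571.3 MJ

Power = 7.6 A × 240 V = 1824 W = 1.824 kW
Runtime = 90 min × 58 = 5220 min = 87 h
Energy = 1.824 kW × 87 h = 158.688 kWh
= 158.688 × 3.6 MJ = 571.3 MJ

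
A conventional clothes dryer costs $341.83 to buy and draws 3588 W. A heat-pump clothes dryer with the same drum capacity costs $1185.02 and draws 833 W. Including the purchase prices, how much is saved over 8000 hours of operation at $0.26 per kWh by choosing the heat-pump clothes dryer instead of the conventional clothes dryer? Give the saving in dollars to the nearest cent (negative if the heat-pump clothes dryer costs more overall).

conventional clothes dryer: $341.83 + (3588/1000) kW × 8000 h × $0.26 = $341.83 + $7463.04 = $7804.87
heat-pump clothes dryer: $1185.02 + (833/1000) kW × 8000 h × $0.26 = $1185.02 + $1732.64 = $2917.66
Saving = $7804.87 − $2917.66 = $4887.21

$4887.21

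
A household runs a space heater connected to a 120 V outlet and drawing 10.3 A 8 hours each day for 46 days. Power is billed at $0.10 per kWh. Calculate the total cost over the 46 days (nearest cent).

Power = 10.3 A × 120 V = 1236 W = 1.236 kW
Runtime = 8 h/day × 46 days = 368 h
Energy = 1.236 kW × 368 h = 454.848 kWh
Cost = 454.848 kWh × $0.10/kWh = $45.48

$45.48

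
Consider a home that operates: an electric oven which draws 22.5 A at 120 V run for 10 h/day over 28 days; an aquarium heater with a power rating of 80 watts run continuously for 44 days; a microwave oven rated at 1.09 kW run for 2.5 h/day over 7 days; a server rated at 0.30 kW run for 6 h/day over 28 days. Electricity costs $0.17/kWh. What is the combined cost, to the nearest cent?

electric oven: Power = 22.5 A × 120 V = 2700 W = 2.7 kW
electric oven: Runtime = 10 h/day × 28 days = 280 h
electric oven: 2.7 kW × 280 h = 756 kWh
aquarium heater: Runtime = 24 h × 44 = 1056 h
aquarium heater: 0.08 kW × 1056 h = 84.48 kWh
microwave oven: Runtime = 2.5 h/day × 7 days = 17.5 h
microwave oven: 1.09 kW × 17.5 h = 19.075 kWh
server: Runtime = 6 h/day × 28 days = 168 h
server: 0.3 kW × 168 h = 50.4 kWh
Total energy = 909.955 kWh
Cost = 909.955 × $0.17 = $154.69

$154.69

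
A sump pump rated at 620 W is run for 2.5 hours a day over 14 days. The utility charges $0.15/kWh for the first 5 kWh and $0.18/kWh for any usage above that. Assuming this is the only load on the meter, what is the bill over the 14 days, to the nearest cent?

$3.76

Runtime = 2.5 h/day × 14 days = 35 h
Energy = 0.62 kW × 35 h = 21.7 kWh
Tier 1 (0–5 kWh): 5 × $0.15 = $0.75
Above 5 kWh: 16.7 × $0.18 = $3.006
Bill = $3.76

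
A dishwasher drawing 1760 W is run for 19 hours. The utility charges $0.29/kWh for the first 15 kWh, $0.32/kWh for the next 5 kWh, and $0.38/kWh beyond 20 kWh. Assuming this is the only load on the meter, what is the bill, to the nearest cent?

$11.06

Energy = 1.76 kW × 19 h = 33.44 kWh
Tier 1 (0–15 kWh): 15 × $0.29 = $4.35
Tier 2 (15–20 kWh): 5 × $0.32 = $1.6
Above 20 kWh: 13.44 × $0.38 = $5.1072
Bill = $11.06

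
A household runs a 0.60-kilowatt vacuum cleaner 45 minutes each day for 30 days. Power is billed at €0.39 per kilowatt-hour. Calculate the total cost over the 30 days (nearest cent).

Runtime = 45 min × 30 = 1350 min = 22.5 h
Energy = 0.6 kW × 22.5 h = 13.5 kWh
Cost = 13.5 kWh × €0.39/kWh = €5.27

€5.27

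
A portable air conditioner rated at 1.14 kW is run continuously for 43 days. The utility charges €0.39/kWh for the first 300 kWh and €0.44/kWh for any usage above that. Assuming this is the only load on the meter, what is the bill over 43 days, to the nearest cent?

Runtime = 24 h × 43 = 1032 h
Energy = 1.14 kW × 1032 h = 1176.48 kWh
Tier 1 (0–300 kWh): 300 × €0.39 = €117
Above 300 kWh: 876.48 × €0.44 = €385.6512
Bill = €502.65

€502.65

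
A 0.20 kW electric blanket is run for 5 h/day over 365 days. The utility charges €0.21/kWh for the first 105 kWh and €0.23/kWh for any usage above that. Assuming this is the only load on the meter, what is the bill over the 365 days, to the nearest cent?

Runtime = 5 h/day × 365 days = 1825 h
Energy = 0.2 kW × 1825 h = 365 kWh
Tier 1 (0–105 kWh): 105 × €0.21 = €22.05
Above 105 kWh: 260 × €0.23 = €59.8
Bill = €81.85

€81.85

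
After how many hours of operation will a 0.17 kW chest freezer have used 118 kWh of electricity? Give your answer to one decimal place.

Hours = 118 kWh ÷ 0.17 kW = 694.1 h

694.1 h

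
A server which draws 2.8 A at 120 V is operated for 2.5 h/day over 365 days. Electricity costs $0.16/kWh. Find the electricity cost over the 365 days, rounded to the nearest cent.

$49.06

Power = 2.8 A × 120 V = 336 W = 0.336 kW
Runtime = 2.5 h/day × 365 days = 912.5 h
Energy = 0.336 kW × 912.5 h = 306.6 kWh
Cost = 306.6 kWh × $0.16/kWh = $49.06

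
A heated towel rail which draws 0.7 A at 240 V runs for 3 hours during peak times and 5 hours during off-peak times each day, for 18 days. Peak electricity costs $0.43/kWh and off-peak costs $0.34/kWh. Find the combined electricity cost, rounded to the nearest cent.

$9.04

Power = 0.7 A × 240 V = 168 W = 0.168 kW
Peak energy = 0.168 kW × 3 h × 18 = 9.072 kWh
Off-peak energy = 0.168 kW × 5 h × 18 = 15.12 kWh
Cost = 9.072 × $0.43 + 15.12 × $0.34 = $3.90096 + $5.1408 = $9.04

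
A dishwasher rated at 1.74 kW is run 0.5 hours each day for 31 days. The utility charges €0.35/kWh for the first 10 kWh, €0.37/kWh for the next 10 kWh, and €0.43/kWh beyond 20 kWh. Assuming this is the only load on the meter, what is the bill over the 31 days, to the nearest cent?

€10.20

Runtime = 0.5 h/day × 31 days = 15.5 h
Energy = 1.74 kW × 15.5 h = 26.97 kWh
Tier 1 (0–10 kWh): 10 × €0.35 = €3.5
Tier 2 (10–20 kWh): 10 × €0.37 = €3.7
Above 20 kWh: 6.97 × €0.43 = €2.9971
Bill = €10.20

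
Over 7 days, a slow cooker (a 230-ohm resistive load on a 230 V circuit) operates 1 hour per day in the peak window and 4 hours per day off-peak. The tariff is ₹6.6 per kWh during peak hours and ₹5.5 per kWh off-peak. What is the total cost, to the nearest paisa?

Power = V²/R = 230²/230 = 230 W = 0.23 kW
Peak energy = 0.23 kW × 1 h × 7 = 1.61 kWh
Off-peak energy = 0.23 kW × 4 h × 7 = 6.44 kWh
Cost = 1.61 × ₹6.6 + 6.44 × ₹5.5 = ₹10.626 + ₹35.42 = ₹46.05

₹46.05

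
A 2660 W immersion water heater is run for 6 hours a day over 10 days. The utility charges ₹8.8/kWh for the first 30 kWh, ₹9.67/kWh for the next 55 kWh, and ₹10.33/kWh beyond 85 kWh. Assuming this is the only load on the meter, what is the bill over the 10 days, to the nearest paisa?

₹1566.47

Runtime = 6 h/day × 10 days = 60 h
Energy = 2.66 kW × 60 h = 159.6 kWh
Tier 1 (0–30 kWh): 30 × ₹8.8 = ₹264
Tier 2 (30–85 kWh): 55 × ₹9.67 = ₹531.85
Above 85 kWh: 74.6 × ₹10.33 = ₹770.618
Bill = ₹1566.47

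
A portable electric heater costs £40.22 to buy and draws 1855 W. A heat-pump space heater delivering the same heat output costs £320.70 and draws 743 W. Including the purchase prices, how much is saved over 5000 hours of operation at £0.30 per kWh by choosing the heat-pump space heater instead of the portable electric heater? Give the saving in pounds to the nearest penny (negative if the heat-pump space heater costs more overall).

£1387.52

portable electric heater: £40.22 + (1855/1000) kW × 5000 h × £0.30 = £40.22 + £2782.5 = £2822.72
heat-pump space heater: £320.70 + (743/1000) kW × 5000 h × £0.30 = £320.70 + £1114.5 = £1435.2
Saving = £2822.72 − £1435.2 = £1387.52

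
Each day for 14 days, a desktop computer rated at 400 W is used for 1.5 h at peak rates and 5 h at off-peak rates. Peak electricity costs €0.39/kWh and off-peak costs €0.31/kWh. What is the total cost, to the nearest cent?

€11.96

Peak energy = 0.4 kW × 1.5 h × 14 = 8.4 kWh
Off-peak energy = 0.4 kW × 5 h × 14 = 28 kWh
Cost = 8.4 × €0.39 + 28 × €0.31 = €3.276 + €8.68 = €11.96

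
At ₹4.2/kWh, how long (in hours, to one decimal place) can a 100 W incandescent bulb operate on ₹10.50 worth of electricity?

25.0 h

Energy available = ₹10.50 ÷ ₹4.2/kWh = 2.5 kWh
Hours = 2.5 kWh ÷ 0.1 kW = 25.0 h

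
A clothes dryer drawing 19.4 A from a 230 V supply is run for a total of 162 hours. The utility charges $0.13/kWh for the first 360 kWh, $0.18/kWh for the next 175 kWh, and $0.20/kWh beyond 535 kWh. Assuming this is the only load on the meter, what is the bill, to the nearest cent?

Power = 19.4 A × 230 V = 4462 W = 4.462 kW
Energy = 4.462 kW × 162 h = 722.844 kWh
Tier 1 (0–360 kWh): 360 × $0.13 = $46.8
Tier 2 (360–535 kWh): 175 × $0.18 = $31.5
Above 535 kWh: 187.844 × $0.20 = $37.5688
Bill = $115.87

$115.87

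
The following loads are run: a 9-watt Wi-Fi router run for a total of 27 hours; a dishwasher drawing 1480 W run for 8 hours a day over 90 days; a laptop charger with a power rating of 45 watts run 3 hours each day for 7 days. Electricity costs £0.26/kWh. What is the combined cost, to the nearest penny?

Wi-Fi router: 0.009 kW × 27 h = 0.243 kWh
dishwasher: Runtime = 8 h/day × 90 days = 720 h
dishwasher: 1.48 kW × 720 h = 1065.6 kWh
laptop charger: Runtime = 3 h/day × 7 days = 21 h
laptop charger: 0.045 kW × 21 h = 0.945 kWh
Total energy = 1066.788 kWh
Cost = 1066.788 × £0.26 = £277.36

£277.36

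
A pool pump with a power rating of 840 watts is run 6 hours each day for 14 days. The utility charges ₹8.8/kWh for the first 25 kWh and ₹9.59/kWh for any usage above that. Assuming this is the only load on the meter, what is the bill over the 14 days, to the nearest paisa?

Runtime = 6 h/day × 14 days = 84 h
Energy = 0.84 kW × 84 h = 70.56 kWh
Tier 1 (0–25 kWh): 25 × ₹8.8 = ₹220
Above 25 kWh: 45.56 × ₹9.59 = ₹436.9204
Bill = ₹656.92

₹656.92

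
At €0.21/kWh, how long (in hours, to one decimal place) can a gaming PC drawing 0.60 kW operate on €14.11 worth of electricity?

Energy available = €14.11 ÷ €0.21/kWh = 67.1905 kWh
Hours = 67.1905 kWh ÷ 0.6 kW = 112.0 h

112.0 h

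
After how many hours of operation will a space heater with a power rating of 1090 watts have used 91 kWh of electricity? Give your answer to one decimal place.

Hours = 91 kWh ÷ 1.09 kW = 83.5 h

83.5 h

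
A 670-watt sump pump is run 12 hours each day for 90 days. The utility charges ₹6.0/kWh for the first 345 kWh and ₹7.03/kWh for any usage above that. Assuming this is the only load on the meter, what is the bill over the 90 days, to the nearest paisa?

₹4731.56

Runtime = 12 h/day × 90 days = 1080 h
Energy = 0.67 kW × 1080 h = 723.6 kWh
Tier 1 (0–345 kWh): 345 × ₹6.0 = ₹2070
Above 345 kWh: 378.6 × ₹7.03 = ₹2661.558
Bill = ₹4731.56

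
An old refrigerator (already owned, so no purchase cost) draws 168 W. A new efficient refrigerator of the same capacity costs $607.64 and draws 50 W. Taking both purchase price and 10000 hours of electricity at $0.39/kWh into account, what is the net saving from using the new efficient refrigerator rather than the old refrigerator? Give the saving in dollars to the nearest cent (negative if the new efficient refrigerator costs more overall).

-$147.44

old refrigerator: $0.00 + (168/1000) kW × 10000 h × $0.39 = $0.00 + $655.2 = $655.2
new efficient refrigerator: $607.64 + (50/1000) kW × 10000 h × $0.39 = $607.64 + $195 = $802.64
Saving = $655.2 − $802.64 = −$147.44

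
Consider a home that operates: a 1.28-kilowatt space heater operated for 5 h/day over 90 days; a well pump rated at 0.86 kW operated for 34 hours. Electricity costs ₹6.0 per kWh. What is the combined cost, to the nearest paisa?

space heater: Runtime = 5 h/day × 90 days = 450 h
space heater: 1.28 kW × 450 h = 576 kWh
well pump: 0.86 kW × 34 h = 29.24 kWh
Total energy = 605.24 kWh
Cost = 605.24 × ₹6.0 = ₹3631.44

₹3631.44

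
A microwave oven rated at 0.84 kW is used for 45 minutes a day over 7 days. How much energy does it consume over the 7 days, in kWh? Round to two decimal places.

Runtime = 45 min × 7 = 315 min = 5.25 h
Energy = 0.84 kW × 5.25 h = 4.41 kWh

4.41 kWh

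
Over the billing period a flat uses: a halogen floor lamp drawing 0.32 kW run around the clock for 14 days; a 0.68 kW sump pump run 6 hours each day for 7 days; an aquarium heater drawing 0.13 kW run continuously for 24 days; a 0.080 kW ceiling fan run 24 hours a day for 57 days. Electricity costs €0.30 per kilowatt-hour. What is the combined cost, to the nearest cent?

€96.12

halogen floor lamp: Runtime = 24 h × 14 = 336 h
halogen floor lamp: 0.32 kW × 336 h = 107.52 kWh
sump pump: Runtime = 6 h/day × 7 days = 42 h
sump pump: 0.68 kW × 42 h = 28.56 kWh
aquarium heater: Runtime = 24 h × 24 = 576 h
aquarium heater: 0.13 kW × 576 h = 74.88 kWh
ceiling fan: Runtime = 24 h × 57 = 1368 h
ceiling fan: 0.08 kW × 1368 h = 109.44 kWh
Total energy = 320.4 kWh
Cost = 320.4 × €0.30 = €96.12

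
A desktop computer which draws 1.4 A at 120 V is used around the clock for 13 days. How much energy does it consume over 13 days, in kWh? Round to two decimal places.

Power = 1.4 A × 120 V = 168 W = 0.168 kW
Runtime = 24 h × 13 = 312 h
Energy = 0.168 kW × 312 h = 52.416 kWh ≈ 52.42 kWh

52.42 kWh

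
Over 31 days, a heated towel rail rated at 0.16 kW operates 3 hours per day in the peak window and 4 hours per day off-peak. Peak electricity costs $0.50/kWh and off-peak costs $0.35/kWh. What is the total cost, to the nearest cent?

$14.38

Peak energy = 0.16 kW × 3 h × 31 = 14.88 kWh
Off-peak energy = 0.16 kW × 4 h × 31 = 19.84 kWh
Cost = 14.88 × $0.50 + 19.84 × $0.35 = $7.44 + $6.944 = $14.38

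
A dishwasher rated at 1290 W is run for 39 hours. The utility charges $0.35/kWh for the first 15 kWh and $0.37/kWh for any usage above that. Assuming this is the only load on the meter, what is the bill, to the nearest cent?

$18.31

Energy = 1.29 kW × 39 h = 50.31 kWh
Tier 1 (0–15 kWh): 15 × $0.35 = $5.25
Above 15 kWh: 35.31 × $0.37 = $13.0647
Bill = $18.31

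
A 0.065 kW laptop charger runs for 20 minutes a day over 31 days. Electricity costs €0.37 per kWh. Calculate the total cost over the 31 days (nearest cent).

Runtime = 20 min × 31 = 620 min = 10.333333… h
Energy = 0.065 kW × 10.333333… h = 0.671666… kWh
Cost = 0.671666… kWh × €0.37/kWh = €0.25

€0.25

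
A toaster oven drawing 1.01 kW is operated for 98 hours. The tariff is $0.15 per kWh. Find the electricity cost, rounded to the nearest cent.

$14.85

Energy = 1.01 kW × 98 h = 98.98 kWh
Cost = 98.98 kWh × $0.15/kWh = $14.85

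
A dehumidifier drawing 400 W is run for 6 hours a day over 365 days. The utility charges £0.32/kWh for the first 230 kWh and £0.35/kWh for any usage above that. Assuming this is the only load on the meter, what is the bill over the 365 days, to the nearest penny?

£299.70

Runtime = 6 h/day × 365 days = 2190 h
Energy = 0.4 kW × 2190 h = 876 kWh
Tier 1 (0–230 kWh): 230 × £0.32 = £73.6
Above 230 kWh: 646 × £0.35 = £226.1
Bill = £299.70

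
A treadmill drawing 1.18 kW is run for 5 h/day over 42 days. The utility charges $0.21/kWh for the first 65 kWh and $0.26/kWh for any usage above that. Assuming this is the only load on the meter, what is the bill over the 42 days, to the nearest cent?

Runtime = 5 h/day × 42 days = 210 h
Energy = 1.18 kW × 210 h = 247.8 kWh
Tier 1 (0–65 kWh): 65 × $0.21 = $13.65
Above 65 kWh: 182.8 × $0.26 = $47.528
Bill = $61.18

$61.18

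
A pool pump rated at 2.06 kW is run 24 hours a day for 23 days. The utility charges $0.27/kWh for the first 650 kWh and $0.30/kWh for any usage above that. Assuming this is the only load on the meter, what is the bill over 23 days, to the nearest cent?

$321.64

Runtime = 24 h × 23 = 552 h
Energy = 2.06 kW × 552 h = 1137.12 kWh
Tier 1 (0–650 kWh): 650 × $0.27 = $175.5
Above 650 kWh: 487.12 × $0.30 = $146.136
Bill = $321.64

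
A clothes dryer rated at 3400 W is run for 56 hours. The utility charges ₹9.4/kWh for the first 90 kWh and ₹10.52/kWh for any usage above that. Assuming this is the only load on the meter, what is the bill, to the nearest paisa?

Energy = 3.4 kW × 56 h = 190.4 kWh
Tier 1 (0–90 kWh): 90 × ₹9.4 = ₹846
Above 90 kWh: 100.4 × ₹10.52 = ₹1056.208
Bill = ₹1902.21

₹1902.21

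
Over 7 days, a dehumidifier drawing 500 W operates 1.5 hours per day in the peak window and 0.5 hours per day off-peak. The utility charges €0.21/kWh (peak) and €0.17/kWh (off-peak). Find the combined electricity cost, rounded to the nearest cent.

€1.40

Peak energy = 0.5 kW × 1.5 h × 7 = 5.25 kWh
Off-peak energy = 0.5 kW × 0.5 h × 7 = 1.75 kWh
Cost = 5.25 × €0.21 + 1.75 × €0.17 = €1.1025 + €0.2975 = €1.40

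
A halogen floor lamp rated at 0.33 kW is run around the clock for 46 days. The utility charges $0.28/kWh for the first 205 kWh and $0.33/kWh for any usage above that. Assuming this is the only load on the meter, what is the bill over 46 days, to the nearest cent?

Runtime = 24 h × 46 = 1104 h
Energy = 0.33 kW × 1104 h = 364.32 kWh
Tier 1 (0–205 kWh): 205 × $0.28 = $57.4
Above 205 kWh: 159.32 × $0.33 = $52.5756
Bill = $109.98

$109.98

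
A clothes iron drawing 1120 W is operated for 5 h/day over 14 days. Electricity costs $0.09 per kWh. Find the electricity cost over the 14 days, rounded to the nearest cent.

Runtime = 5 h/day × 14 days = 70 h
Energy = 1.12 kW × 70 h = 78.4 kWh
Cost = 78.4 kWh × $0.09/kWh = $7.06

$7.06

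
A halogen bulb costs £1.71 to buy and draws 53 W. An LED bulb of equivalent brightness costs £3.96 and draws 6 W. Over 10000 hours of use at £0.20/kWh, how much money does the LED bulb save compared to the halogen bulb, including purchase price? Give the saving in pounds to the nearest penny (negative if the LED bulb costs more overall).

£91.75

halogen bulb: £1.71 + (53/1000) kW × 10000 h × £0.20 = £1.71 + £106 = £107.71
LED bulb: £3.96 + (6/1000) kW × 10000 h × £0.20 = £3.96 + £12 = £15.96
Saving = £107.71 − £15.96 = £91.75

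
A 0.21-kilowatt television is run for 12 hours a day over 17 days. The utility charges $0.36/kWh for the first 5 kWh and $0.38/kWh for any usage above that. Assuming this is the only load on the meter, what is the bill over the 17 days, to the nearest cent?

$16.18

Runtime = 12 h/day × 17 days = 204 h
Energy = 0.21 kW × 204 h = 42.84 kWh
Tier 1 (0–5 kWh): 5 × $0.36 = $1.8
Above 5 kWh: 37.84 × $0.38 = $14.3792
Bill = $16.18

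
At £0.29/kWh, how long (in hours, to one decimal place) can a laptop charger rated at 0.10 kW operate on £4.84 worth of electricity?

166.9 h

Energy available = £4.84 ÷ £0.29/kWh = 16.6897 kWh
Hours = 16.6897 kWh ÷ 0.1 kW = 166.9 h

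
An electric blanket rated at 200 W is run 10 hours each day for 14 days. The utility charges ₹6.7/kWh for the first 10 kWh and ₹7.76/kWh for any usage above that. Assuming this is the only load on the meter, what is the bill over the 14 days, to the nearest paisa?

₹206.68

Runtime = 10 h/day × 14 days = 140 h
Energy = 0.2 kW × 140 h = 28 kWh
Tier 1 (0–10 kWh): 10 × ₹6.7 = ₹67
Above 10 kWh: 18 × ₹7.76 = ₹139.68
Bill = ₹206.68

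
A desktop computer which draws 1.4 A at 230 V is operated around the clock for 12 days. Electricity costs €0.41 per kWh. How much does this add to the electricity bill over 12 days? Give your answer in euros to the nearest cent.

€38.02

Power = 1.4 A × 230 V = 322 W = 0.322 kW
Runtime = 24 h × 12 = 288 h
Energy = 0.322 kW × 288 h = 92.736 kWh
Cost = 92.736 kWh × €0.41/kWh = €38.02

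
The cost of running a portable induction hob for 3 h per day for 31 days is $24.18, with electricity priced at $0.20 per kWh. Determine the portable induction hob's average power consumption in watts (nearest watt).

1300 W

Energy = $24.18 ÷ $0.20/kWh = 120.9 kWh
Runtime = 3 h/day × 31 days = 93 h
Power = 120.9 kWh ÷ 93 h = 1.3 kW = 1300 W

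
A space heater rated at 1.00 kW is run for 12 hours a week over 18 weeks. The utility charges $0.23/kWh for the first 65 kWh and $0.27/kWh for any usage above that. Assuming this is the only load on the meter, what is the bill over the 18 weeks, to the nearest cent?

$55.72

Runtime = 12 h/week × 18 weeks = 216 h
Energy = 1 kW × 216 h = 216 kWh
Tier 1 (0–65 kWh): 65 × $0.23 = $14.95
Above 65 kWh: 151 × $0.27 = $40.77
Bill = $55.72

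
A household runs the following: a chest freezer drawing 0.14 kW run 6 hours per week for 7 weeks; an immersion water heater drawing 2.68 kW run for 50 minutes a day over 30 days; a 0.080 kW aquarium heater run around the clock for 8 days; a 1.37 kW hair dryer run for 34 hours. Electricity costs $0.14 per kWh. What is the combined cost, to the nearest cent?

chest freezer: Runtime = 6 h/week × 7 weeks = 42 h
chest freezer: 0.14 kW × 42 h = 5.88 kWh
immersion water heater: Runtime = 50 min × 30 = 1500 min = 25 h
immersion water heater: 2.68 kW × 25 h = 67 kWh
aquarium heater: Runtime = 24 h × 8 = 192 h
aquarium heater: 0.08 kW × 192 h = 15.36 kWh
hair dryer: 1.37 kW × 34 h = 46.58 kWh
Total energy = 134.82 kWh
Cost = 134.82 × $0.14 = $18.87

$18.87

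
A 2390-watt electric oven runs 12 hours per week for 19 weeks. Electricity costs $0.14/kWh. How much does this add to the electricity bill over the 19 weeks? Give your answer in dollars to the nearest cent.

Runtime = 12 h/week × 19 weeks = 228 h
Energy = 2.39 kW × 228 h = 544.92 kWh
Cost = 544.92 kWh × $0.14/kWh = $76.29

$76.29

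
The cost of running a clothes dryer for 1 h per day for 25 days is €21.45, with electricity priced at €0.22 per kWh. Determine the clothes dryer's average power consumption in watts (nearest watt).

3900 W

Energy = €21.45 ÷ €0.22/kWh = 97.5 kWh
Runtime = 1 h/day × 25 days = 25 h
Power = 97.5 kWh ÷ 25 h = 3.9 kW = 3900 W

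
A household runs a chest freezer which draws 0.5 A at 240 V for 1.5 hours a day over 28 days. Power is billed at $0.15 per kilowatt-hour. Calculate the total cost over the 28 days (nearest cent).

Power = 0.5 A × 240 V = 120 W = 0.12 kW
Runtime = 1.5 h/day × 28 days = 42 h
Energy = 0.12 kW × 42 h = 5.04 kWh
Cost = 5.04 kWh × $0.15/kWh = $0.76

$0.76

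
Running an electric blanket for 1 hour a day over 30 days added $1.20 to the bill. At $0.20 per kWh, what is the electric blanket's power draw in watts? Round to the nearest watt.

Energy = $1.20 ÷ $0.20/kWh = 6 kWh
Runtime = 1 h/day × 30 days = 30 h
Power = 6 kWh ÷ 30 h = 0.2 kW = 200 W

200 W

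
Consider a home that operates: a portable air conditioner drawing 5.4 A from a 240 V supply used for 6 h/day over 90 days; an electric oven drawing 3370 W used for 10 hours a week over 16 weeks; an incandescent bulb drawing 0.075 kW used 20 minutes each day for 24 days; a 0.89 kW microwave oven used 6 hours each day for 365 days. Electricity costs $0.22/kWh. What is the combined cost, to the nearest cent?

portable air conditioner: Power = 5.4 A × 240 V = 1296 W = 1.296 kW
portable air conditioner: Runtime = 6 h/day × 90 days = 540 h
portable air conditioner: 1.296 kW × 540 h = 699.84 kWh
electric oven: Runtime = 10 h/week × 16 weeks = 160 h
electric oven: 3.37 kW × 160 h = 539.2 kWh
incandescent bulb: Runtime = 20 min × 24 = 480 min = 8 h
incandescent bulb: 0.075 kW × 8 h = 0.6 kWh
microwave oven: Runtime = 6 h/day × 365 days = 2190 h
microwave oven: 0.89 kW × 2190 h = 1949.1 kWh
Total energy = 3188.74 kWh
Cost = 3188.74 × $0.22 = $701.52

$701.52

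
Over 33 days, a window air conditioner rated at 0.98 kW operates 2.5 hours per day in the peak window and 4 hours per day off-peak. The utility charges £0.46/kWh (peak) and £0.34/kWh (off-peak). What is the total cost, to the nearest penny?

£81.17

Peak energy = 0.98 kW × 2.5 h × 33 = 80.85 kWh
Off-peak energy = 0.98 kW × 4 h × 33 = 129.36 kWh
Cost = 80.85 × £0.46 + 129.36 × £0.34 = £37.191 + £43.9824 = £81.17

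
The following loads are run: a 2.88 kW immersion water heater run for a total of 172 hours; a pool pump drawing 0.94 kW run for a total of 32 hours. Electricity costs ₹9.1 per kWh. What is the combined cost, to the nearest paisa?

₹4781.50

immersion water heater: 2.88 kW × 172 h = 495.36 kWh
pool pump: 0.94 kW × 32 h = 30.08 kWh
Total energy = 525.44 kWh
Cost = 525.44 × ₹9.1 = ₹4781.50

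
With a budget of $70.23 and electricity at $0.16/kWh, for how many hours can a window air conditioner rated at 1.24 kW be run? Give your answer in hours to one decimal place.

354.0 h

Energy available = $70.23 ÷ $0.16/kWh = 438.9375 kWh
Hours = 438.9375 kWh ÷ 1.24 kW = 354.0 h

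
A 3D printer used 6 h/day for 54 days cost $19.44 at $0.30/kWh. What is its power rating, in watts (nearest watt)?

Energy = $19.44 ÷ $0.30/kWh = 64.8 kWh
Runtime = 6 h/day × 54 days = 324 h
Power = 64.8 kWh ÷ 324 h = 0.2 kW = 200 W

200 W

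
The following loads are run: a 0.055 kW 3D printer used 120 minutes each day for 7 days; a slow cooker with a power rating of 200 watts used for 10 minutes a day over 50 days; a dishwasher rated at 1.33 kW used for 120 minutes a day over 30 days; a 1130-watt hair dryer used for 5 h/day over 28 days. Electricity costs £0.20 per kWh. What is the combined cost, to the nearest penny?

3D printer: Runtime = 120 min × 7 = 840 min = 14 h
3D printer: 0.055 kW × 14 h = 0.77 kWh
slow cooker: Runtime = 10 min × 50 = 500 min = 8.333333… h
slow cooker: 0.2 kW × 8.333333… h = 1.666666… kWh
dishwasher: Runtime = 120 min × 30 = 3600 min = 60 h
dishwasher: 1.33 kW × 60 h = 79.8 kWh
hair dryer: Runtime = 5 h/day × 28 days = 140 h
hair dryer: 1.13 kW × 140 h = 158.2 kWh
Total energy = 240.436666… kWh
Cost = 240.436666… × £0.20 = £48.09

£48.09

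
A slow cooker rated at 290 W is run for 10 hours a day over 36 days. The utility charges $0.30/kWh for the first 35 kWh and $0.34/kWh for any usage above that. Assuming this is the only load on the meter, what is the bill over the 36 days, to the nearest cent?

$34.10

Runtime = 10 h/day × 36 days = 360 h
Energy = 0.29 kW × 360 h = 104.4 kWh
Tier 1 (0–35 kWh): 35 × $0.30 = $10.5
Above 35 kWh: 69.4 × $0.34 = $23.596
Bill = $34.10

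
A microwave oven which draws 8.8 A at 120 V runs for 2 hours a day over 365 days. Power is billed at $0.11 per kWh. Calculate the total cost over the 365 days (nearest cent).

$84.80

Power = 8.8 A × 120 V = 1056 W = 1.056 kW
Runtime = 2 h/day × 365 days = 730 h
Energy = 1.056 kW × 730 h = 770.88 kWh
Cost = 770.88 kWh × $0.11/kWh = $84.80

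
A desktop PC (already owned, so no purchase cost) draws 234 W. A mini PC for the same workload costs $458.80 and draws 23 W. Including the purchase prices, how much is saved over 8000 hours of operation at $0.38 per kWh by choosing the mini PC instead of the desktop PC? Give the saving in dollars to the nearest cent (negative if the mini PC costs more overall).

$182.64

desktop PC: $0.00 + (234/1000) kW × 8000 h × $0.38 = $0.00 + $711.36 = $711.36
mini PC: $458.80 + (23/1000) kW × 8000 h × $0.38 = $458.80 + $69.92 = $528.72
Saving = $711.36 − $528.72 = $182.64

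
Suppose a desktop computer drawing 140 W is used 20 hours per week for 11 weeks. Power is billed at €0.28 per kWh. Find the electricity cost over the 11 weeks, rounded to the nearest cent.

€8.62

Runtime = 20 h/week × 11 weeks = 220 h
Energy = 0.14 kW × 220 h = 30.8 kWh
Cost = 30.8 kWh × €0.28/kWh = €8.62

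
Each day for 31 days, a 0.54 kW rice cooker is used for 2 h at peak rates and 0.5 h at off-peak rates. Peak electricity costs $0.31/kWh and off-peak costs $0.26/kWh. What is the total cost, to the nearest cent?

Peak energy = 0.54 kW × 2 h × 31 = 33.48 kWh
Off-peak energy = 0.54 kW × 0.5 h × 31 = 8.37 kWh
Cost = 33.48 × $0.31 + 8.37 × $0.26 = $10.3788 + $2.1762 = $12.56

$12.56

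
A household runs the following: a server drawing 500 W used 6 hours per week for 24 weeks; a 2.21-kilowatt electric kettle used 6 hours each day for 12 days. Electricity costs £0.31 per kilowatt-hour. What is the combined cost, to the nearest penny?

server: Runtime = 6 h/week × 24 weeks = 144 h
server: 0.5 kW × 144 h = 72 kWh
electric kettle: Runtime = 6 h/day × 12 days = 72 h
electric kettle: 2.21 kW × 72 h = 159.12 kWh
Total energy = 231.12 kWh
Cost = 231.12 × £0.31 = £71.65

£71.65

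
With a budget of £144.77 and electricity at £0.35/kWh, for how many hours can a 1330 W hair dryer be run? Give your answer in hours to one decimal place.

311.0 h

Energy available = £144.77 ÷ £0.35/kWh = 413.6286 kWh
Hours = 413.6286 kWh ÷ 1.33 kW = 311.0 h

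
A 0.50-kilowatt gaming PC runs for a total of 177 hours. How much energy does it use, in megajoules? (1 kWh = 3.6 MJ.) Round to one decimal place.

318.6 MJ

Energy = 0.5 kW × 177 h = 88.5 kWh
= 88.5 × 3.6 MJ = 318.6 MJ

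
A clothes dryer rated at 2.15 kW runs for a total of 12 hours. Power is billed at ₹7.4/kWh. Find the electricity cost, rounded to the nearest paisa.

₹190.92

Energy = 2.15 kW × 12 h = 25.8 kWh
Cost = 25.8 kWh × ₹7.4/kWh = ₹190.92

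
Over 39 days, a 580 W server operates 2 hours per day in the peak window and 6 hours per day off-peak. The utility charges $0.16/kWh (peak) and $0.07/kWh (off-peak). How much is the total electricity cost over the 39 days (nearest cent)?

Peak energy = 0.58 kW × 2 h × 39 = 45.24 kWh
Off-peak energy = 0.58 kW × 6 h × 39 = 135.72 kWh
Cost = 45.24 × $0.16 + 135.72 × $0.07 = $7.2384 + $9.5004 = $16.74

$16.74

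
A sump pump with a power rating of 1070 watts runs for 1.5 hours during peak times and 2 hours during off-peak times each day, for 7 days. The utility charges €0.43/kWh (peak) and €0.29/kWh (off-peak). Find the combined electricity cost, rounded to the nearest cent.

Peak energy = 1.07 kW × 1.5 h × 7 = 11.235 kWh
Off-peak energy = 1.07 kW × 2 h × 7 = 14.98 kWh
Cost = 11.235 × €0.43 + 14.98 × €0.29 = €4.83105 + €4.3442 = €9.18

€9.18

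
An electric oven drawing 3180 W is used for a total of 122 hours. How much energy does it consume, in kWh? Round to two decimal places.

Energy = 3.18 kW × 122 h = 387.96 kWh

387.96 kWh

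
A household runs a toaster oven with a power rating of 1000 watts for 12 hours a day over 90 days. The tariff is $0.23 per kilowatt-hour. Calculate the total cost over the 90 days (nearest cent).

Runtime = 12 h/day × 90 days = 1080 h
Energy = 1 kW × 1080 h = 1080 kWh
Cost = 1080 kWh × $0.23/kWh = $248.40

$248.40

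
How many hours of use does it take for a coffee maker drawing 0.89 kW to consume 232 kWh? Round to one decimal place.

Hours = 232 kWh ÷ 0.89 kW = 260.7 h

260.7 h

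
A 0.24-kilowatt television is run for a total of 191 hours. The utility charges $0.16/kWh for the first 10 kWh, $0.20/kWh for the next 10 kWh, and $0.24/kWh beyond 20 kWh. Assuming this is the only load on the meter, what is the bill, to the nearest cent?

Energy = 0.24 kW × 191 h = 45.84 kWh
Tier 1 (0–10 kWh): 10 × $0.16 = $1.6
Tier 2 (10–20 kWh): 10 × $0.20 = $2
Above 20 kWh: 25.84 × $0.24 = $6.2016
Bill = $9.80

$9.80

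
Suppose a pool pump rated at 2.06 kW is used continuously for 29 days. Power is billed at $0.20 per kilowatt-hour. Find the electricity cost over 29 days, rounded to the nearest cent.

Runtime = 24 h × 29 = 696 h
Energy = 2.06 kW × 696 h = 1433.76 kWh
Cost = 1433.76 kWh × $0.20/kWh = $286.75

$286.75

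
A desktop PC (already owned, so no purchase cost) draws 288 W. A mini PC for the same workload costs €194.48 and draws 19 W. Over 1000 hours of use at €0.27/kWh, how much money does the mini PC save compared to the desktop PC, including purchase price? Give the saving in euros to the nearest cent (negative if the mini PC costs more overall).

desktop PC: €0.00 + (288/1000) kW × 1000 h × €0.27 = €0.00 + €77.76 = €77.76
mini PC: €194.48 + (19/1000) kW × 1000 h × €0.27 = €194.48 + €5.13 = €199.61
Saving = €77.76 − €199.61 = −€121.85

-€121.85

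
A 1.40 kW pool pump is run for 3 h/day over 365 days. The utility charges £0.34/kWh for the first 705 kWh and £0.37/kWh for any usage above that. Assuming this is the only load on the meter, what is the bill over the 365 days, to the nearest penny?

£546.06

Runtime = 3 h/day × 365 days = 1095 h
Energy = 1.4 kW × 1095 h = 1533 kWh
Tier 1 (0–705 kWh): 705 × £0.34 = £239.7
Above 705 kWh: 828 × £0.37 = £306.36
Bill = £546.06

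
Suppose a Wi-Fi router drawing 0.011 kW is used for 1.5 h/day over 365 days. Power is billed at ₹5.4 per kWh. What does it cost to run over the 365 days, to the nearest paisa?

Runtime = 1.5 h/day × 365 days = 547.5 h
Energy = 0.011 kW × 547.5 h = 6.0225 kWh
Cost = 6.0225 kWh × ₹5.4/kWh = ₹32.52

₹32.52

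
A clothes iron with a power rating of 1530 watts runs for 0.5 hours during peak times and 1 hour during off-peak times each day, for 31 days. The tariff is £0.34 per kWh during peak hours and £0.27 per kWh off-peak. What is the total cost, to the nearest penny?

£20.87

Peak energy = 1.53 kW × 0.5 h × 31 = 23.715 kWh
Off-peak energy = 1.53 kW × 1 h × 31 = 47.43 kWh
Cost = 23.715 × £0.34 + 47.43 × £0.27 = £8.0631 + £12.8061 = £20.87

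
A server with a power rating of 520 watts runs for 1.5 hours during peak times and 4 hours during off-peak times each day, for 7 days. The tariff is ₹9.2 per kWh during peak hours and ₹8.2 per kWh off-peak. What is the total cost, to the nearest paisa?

₹169.62

Peak energy = 0.52 kW × 1.5 h × 7 = 5.46 kWh
Off-peak energy = 0.52 kW × 4 h × 7 = 14.56 kWh
Cost = 5.46 × ₹9.2 + 14.56 × ₹8.2 = ₹50.232 + ₹119.392 = ₹169.62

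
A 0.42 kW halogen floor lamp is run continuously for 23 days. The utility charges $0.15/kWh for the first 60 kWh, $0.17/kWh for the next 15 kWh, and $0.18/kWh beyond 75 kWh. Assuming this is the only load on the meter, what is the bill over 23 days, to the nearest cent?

Runtime = 24 h × 23 = 552 h
Energy = 0.42 kW × 552 h = 231.84 kWh
Tier 1 (0–60 kWh): 60 × $0.15 = $9
Tier 2 (60–75 kWh): 15 × $0.17 = $2.55
Above 75 kWh: 156.84 × $0.18 = $28.2312
Bill = $39.78

$39.78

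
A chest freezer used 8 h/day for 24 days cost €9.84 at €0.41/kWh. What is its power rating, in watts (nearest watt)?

Energy = €9.84 ÷ €0.41/kWh = 24 kWh
Runtime = 8 h/day × 24 days = 192 h
Power = 24 kWh ÷ 192 h = 0.125 kW = 125 W

125 W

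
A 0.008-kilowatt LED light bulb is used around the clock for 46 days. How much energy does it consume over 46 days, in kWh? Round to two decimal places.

Runtime = 24 h × 46 = 1104 h
Energy = 0.008 kW × 1104 h = 8.832 kWh ≈ 8.83 kWh

8.83 kWh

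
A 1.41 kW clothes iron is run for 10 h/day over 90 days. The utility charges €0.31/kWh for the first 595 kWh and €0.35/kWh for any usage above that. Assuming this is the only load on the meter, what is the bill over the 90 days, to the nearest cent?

€420.35

Runtime = 10 h/day × 90 days = 900 h
Energy = 1.41 kW × 900 h = 1269 kWh
Tier 1 (0–595 kWh): 595 × €0.31 = €184.45
Above 595 kWh: 674 × €0.35 = €235.9
Bill = €420.35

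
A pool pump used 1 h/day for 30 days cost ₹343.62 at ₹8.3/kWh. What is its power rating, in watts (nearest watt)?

Energy = ₹343.62 ÷ ₹8.3/kWh = 41.4 kWh
Runtime = 1 h/day × 30 days = 30 h
Power = 41.4 kWh ÷ 30 h = 1.38 kW = 1380 W

1380 W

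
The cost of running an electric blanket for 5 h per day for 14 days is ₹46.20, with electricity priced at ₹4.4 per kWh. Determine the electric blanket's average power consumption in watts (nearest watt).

150 W

Energy = ₹46.20 ÷ ₹4.4/kWh = 10.5 kWh
Runtime = 5 h/day × 14 days = 70 h
Power = 10.5 kWh ÷ 70 h = 0.15 kW = 150 W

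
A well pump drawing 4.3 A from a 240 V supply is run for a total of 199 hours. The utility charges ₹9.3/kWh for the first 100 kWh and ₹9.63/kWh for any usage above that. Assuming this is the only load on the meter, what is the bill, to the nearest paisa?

Power = 4.3 A × 240 V = 1032 W = 1.032 kW
Energy = 1.032 kW × 199 h = 205.368 kWh
Tier 1 (0–100 kWh): 100 × ₹9.3 = ₹930
Above 100 kWh: 105.368 × ₹9.63 = ₹1014.69384
Bill = ₹1944.69

₹1944.69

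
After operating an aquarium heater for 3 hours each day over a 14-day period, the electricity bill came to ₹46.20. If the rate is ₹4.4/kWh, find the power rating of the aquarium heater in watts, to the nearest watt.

Energy = ₹46.20 ÷ ₹4.4/kWh = 10.5 kWh
Runtime = 3 h/day × 14 days = 42 h
Power = 10.5 kWh ÷ 42 h = 0.25 kW = 250 W

250 W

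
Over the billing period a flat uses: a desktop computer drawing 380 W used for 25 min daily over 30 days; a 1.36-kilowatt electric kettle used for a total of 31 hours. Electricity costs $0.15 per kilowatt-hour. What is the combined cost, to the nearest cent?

desktop computer: Runtime = 25 min × 30 = 750 min = 12.5 h
desktop computer: 0.38 kW × 12.5 h = 4.75 kWh
electric kettle: 1.36 kW × 31 h = 42.16 kWh
Total energy = 46.91 kWh
Cost = 46.91 × $0.15 = $7.04

$7.04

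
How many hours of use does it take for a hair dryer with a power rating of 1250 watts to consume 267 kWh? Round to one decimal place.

Hours = 267 kWh ÷ 1.25 kW = 213.6 h

213.6 h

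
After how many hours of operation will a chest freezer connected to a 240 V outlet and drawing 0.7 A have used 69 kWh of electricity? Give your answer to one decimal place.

Power = 0.7 A × 240 V = 168 W = 0.168 kW
Hours = 69 kWh ÷ 0.168 kW = 410.7 h

410.7 h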